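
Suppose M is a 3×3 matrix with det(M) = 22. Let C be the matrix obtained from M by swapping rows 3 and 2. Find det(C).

Swapping two rows multiplies the determinant by −1.
det(C) = (-1)·(22) = -22

det(C) = -22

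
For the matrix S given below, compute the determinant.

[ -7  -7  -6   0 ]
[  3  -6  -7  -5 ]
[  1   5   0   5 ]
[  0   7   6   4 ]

Expand along row 1 (it has 1 zero):
  + (-7) · M_11   where M_11 = det([-6 -7 -5; 5 0 5; 7 6 4]) = -75
  − (-7) · M_12   where M_12 = det([3 -7 -5; 1 0 5; 0 6 4]) = -92
  + (-6) · M_13   where M_13 = det([3 -6 -5; 1 5 5; 0 7 4]) = -56
det = (+1)·(-7)·(-75) + (-1)·(-7)·(-92) + (+1)·(-6)·(-56) = 217

|S| = 217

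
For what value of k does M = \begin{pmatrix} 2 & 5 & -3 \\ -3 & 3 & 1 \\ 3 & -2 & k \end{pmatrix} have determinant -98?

Expanding along the column containing k, det(M) is linear in k: det(M) = (21)·k + (28).
Set (21)·k + (28) = -98  ⇒  (21)·k = -126  ⇒  k = -6.

k = -6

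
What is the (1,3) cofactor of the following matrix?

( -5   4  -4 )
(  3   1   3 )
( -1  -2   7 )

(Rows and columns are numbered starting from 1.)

The cofactor is -5.

Delete row 1 and column 3; the remaining 2×2 submatrix is [3 1; -1 -2].
Its determinant is 3·(-2) − 1·(-1) = -5.
The cofactor carries sign (−1)^(1+3) = +1, so C_{1,3} = +(-5) = -5.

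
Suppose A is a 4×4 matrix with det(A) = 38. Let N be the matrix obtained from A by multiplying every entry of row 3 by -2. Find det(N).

Scaling one row by -2 multiplies the determinant by -2.
det(N) = (-2)·(38) = -76

det(N) = -76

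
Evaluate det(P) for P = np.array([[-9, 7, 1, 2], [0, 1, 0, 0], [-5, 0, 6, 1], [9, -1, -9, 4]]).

Expand along row 2 (it has 3 zeros):
  + (1) · M_22   where M_22 = det([-9 1 2; -5 6 1; 9 -9 4]) = -286
det = (+1)·(1)·(-286) = -286

-286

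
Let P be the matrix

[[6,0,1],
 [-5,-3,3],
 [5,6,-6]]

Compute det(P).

-15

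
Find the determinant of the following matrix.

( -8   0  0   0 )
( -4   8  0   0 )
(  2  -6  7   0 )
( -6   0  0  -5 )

The determinant is 2240.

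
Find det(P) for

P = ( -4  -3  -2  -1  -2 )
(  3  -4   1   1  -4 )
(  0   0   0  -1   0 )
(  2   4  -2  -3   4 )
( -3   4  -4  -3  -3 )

620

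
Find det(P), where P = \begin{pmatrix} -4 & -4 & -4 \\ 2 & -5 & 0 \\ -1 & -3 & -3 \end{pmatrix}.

Expand along row 2:
  − 2 · |-4 -4; -3 -3| = −2·(12 − 12) = 0
  + (-5) · |-4 -4; -1 -3| = (-5)·(12 − 4) = -40
Sum: (0) + (-40) = -40

-40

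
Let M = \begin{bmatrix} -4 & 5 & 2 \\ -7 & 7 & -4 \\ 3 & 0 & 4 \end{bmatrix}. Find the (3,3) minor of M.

Delete row 3 and column 3; the remaining 2×2 submatrix is [-4 5; -7 7].
Its determinant is (-4)·7 − 5·(-7) = 7.

7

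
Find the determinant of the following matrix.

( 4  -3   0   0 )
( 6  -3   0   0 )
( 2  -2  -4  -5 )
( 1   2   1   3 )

The determinant is -42.

The matrix is block lower-triangular with a 2×2 block and a 2×2 block on the diagonal, so its determinant equals the product of the determinants of the diagonal blocks.
det of the 2×2 block = 6
det of the 2×2 block = -7
det = (6)·(-7) = -42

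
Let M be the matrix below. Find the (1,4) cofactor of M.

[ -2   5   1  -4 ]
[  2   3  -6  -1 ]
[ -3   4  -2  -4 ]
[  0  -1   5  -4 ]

-63

Delete row 1 and column 4; the remaining 3×3 submatrix is [2 3 -6; -3 4 -2; 0 -1 5].
Its determinant is 63.
The cofactor carries sign (−1)^(1+4) = −1, so C_{1,4} = −(63) = -63.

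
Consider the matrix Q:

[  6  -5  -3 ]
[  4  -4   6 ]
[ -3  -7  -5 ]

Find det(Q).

482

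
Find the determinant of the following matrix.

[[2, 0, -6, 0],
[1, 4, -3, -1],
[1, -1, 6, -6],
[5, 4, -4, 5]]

Expand along row 1 (it has 2 zeros):
  + (2) · M_11   where M_11 = det([4 -3 -1; -1 6 -6; 4 -4 5]) = 101
  + (-6) · M_13   where M_13 = det([1 4 -1; 1 -1 -6; 5 4 5]) = -130
det = (+1)·(2)·(101) + (+1)·(-6)·(-130) = 982

The determinant is 982.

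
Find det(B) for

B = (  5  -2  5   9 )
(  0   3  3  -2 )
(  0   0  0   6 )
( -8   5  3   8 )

|B| = -828

Expand along row 3 (it has 3 zeros):
  − (6) · M_34   where M_34 = det([5 -2 5; 0 3 3; -8 5 3]) = 138
det = (-1)·(6)·(138) = -828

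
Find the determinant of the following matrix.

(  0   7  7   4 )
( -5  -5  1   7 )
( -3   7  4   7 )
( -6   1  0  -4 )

2952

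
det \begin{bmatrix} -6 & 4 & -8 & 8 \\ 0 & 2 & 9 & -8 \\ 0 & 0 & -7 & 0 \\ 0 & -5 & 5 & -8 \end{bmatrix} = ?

-2352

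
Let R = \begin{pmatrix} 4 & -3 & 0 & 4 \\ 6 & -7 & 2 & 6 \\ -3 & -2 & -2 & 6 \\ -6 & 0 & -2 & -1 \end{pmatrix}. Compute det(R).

-234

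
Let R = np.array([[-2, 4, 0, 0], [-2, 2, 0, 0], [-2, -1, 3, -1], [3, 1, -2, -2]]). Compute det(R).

R is block lower-triangular with a 2×2 block and a 2×2 block on the diagonal, so its determinant equals the product of the determinants of the diagonal blocks.
det of the 2×2 block = 4
det of the 2×2 block = -8
det = (4)·(-8) = -32

-32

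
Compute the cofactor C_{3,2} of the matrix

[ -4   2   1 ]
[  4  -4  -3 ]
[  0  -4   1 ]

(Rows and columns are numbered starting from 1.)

-8

Delete row 3 and column 2; the remaining 2×2 submatrix is [-4 1; 4 -3].
Its determinant is (-4)·(-3) − 1·4 = 8.
The cofactor carries sign (−1)^(3+2) = −1, so C_{3,2} = −(8) = -8.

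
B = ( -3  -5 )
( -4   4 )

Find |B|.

det(B) = -32

det(B) = (-3)·4 − (-5)·(-4) = -12 − 20 = -32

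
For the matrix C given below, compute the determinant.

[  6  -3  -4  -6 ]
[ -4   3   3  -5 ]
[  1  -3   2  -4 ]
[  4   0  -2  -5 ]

The determinant is 357.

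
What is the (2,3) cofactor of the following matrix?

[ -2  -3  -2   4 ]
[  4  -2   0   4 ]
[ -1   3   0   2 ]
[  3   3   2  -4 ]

Delete row 2 and column 3; the remaining 3×3 submatrix is [-2 -3 4; -1 3 2; 3 3 -4].
Its determinant is -18.
The cofactor carries sign (−1)^(2+3) = −1, so C_{2,3} = −(-18) = 18.

18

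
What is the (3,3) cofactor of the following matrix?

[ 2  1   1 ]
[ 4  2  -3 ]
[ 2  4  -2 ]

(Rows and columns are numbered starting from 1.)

The cofactor is 0.

Delete row 3 and column 3; the remaining 2×2 submatrix is [2 1; 4 2].
Its determinant is 2·2 − 1·4 = 0.
The cofactor carries sign (−1)^(3+3) = +1, so C_{3,3} = +(0) = 0.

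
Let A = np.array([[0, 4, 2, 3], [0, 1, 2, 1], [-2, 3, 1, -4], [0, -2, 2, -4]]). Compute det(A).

The determinant is 36.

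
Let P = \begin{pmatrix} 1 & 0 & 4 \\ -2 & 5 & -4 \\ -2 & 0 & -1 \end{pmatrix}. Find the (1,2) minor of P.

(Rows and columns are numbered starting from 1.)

-6

Delete row 1 and column 2; the remaining 2×2 submatrix is [-2 -4; -2 -1].
Its determinant is (-2)·(-1) − (-4)·(-2) = -6.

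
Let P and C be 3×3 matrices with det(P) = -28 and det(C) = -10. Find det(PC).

280

det(PC) = det(P)·det(C) = (-28)·(-10) = 280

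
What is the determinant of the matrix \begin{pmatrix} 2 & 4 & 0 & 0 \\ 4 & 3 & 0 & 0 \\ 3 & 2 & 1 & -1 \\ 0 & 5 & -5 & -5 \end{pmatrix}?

The matrix is block lower-triangular with a 2×2 block and a 2×2 block on the diagonal, so its determinant equals the product of the determinants of the diagonal blocks.
det of the 2×2 block = -10
det of the 2×2 block = -10
det = (-10)·(-10) = 100

100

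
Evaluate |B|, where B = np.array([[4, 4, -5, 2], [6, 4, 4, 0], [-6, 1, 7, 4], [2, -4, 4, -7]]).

Expand along row 2 (it has 1 zero):
  − (6) · M_21   where M_21 = det([4 -5 2; 1 7 4; -4 4 -7]) = -151
  + (4) · M_22   where M_22 = det([4 -5 2; -6 7 4; 2 4 -7]) = -166
  − (4) · M_23   where M_23 = det([4 4 2; -6 1 4; 2 -4 -7]) = -56
det = (-1)·(6)·(-151) + (+1)·(4)·(-166) + (-1)·(4)·(-56) = 466

|B| = 466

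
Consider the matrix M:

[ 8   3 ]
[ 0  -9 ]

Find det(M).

det(M) = 8·(-9) − 3·0 = -72 − 0 = -72

det(M) = -72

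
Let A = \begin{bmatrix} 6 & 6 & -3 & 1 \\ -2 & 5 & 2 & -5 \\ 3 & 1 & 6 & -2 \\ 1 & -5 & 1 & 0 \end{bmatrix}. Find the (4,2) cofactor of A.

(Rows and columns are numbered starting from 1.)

The cofactor is 195.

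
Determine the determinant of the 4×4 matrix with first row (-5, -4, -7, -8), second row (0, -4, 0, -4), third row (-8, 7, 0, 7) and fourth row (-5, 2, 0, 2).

0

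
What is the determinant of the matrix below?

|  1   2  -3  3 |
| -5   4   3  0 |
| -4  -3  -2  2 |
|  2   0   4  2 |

-834

Expand along row 2 (it has 1 zero):
  − (-5) · M_21   where M_21 = det([2 -3 3; -3 -2 2; 0 4 2]) = -78
  + (4) · M_22   where M_22 = det([1 -3 3; -4 -2 2; 2 4 2]) = -84
  − (3) · M_23   where M_23 = det([1 2 3; -4 -3 2; 2 0 2]) = 36
det = (-1)·(-5)·(-78) + (+1)·(4)·(-84) + (-1)·(3)·(36) = -834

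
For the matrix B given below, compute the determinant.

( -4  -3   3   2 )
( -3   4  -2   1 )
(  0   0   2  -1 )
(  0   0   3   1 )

-125

B is block upper-triangular with a 2×2 block and a 2×2 block on the diagonal, so its determinant equals the product of the determinants of the diagonal blocks.
det of the 2×2 block = -25
det of the 2×2 block = 5
det = (-25)·(5) = -125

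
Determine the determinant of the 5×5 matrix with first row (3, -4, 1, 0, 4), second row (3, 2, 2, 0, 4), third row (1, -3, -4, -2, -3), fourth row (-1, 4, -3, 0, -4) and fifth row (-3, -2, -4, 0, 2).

Expand along column 4 (it has 4 zeros):
  − (-2) · M_34   where M_34 = det([3 -4 1 4; 3 2 2 4; -1 4 -3 -4; -3 -2 -4 2]) = -432
det = (-1)·(-2)·(-432) = -864

-864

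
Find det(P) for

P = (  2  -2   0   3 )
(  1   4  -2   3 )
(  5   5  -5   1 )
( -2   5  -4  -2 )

det(P) = -267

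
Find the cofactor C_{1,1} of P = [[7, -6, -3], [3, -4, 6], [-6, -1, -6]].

The cofactor is 30.

Delete row 1 and column 1; the remaining 2×2 submatrix is [-4 6; -1 -6].
Its determinant is (-4)·(-6) − 6·(-1) = 30.
The cofactor carries sign (−1)^(1+1) = +1, so C_{1,1} = +(30) = 30.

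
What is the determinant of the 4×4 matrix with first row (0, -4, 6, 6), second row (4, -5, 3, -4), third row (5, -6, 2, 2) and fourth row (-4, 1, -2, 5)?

Expand along row 1 (it has 1 zero):
  − (-4) · M_12   where M_12 = det([4 3 -4; 5 2 2; -4 -2 5]) = -35
  + (6) · M_13   where M_13 = det([4 -5 -4; 5 -6 2; -4 1 5]) = 113
  − (6) · M_14   where M_14 = det([4 -5 3; 5 -6 2; -4 1 -2]) = -27
det = (-1)·(-4)·(-35) + (+1)·(6)·(113) + (-1)·(6)·(-27) = 700

The determinant is 700.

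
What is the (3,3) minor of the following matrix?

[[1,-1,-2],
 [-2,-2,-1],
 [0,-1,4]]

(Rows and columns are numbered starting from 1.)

Delete row 3 and column 3; the remaining 2×2 submatrix is [1 -1; -2 -2].
Its determinant is 1·(-2) − (-1)·(-2) = -4.

The minor is -4.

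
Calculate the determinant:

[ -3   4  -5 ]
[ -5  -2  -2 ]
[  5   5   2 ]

Expand along row 1:
  + (-3) · |-2 -2; 5 2| = (-3)·(-4 − (-10)) = -18
  − 4 · |-5 -2; 5 2| = −4·(-10 − (-10)) = 0
  + (-5) · |-5 -2; 5 5| = (-5)·(-25 − (-10)) = 75
Sum: (-18) + (0) + (75) = 57

57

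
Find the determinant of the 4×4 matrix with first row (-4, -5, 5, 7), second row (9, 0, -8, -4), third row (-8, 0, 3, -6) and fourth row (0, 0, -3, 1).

The determinant is -1475.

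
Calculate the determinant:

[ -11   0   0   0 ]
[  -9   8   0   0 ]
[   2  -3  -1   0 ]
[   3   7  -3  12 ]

The matrix is lower triangular, so the determinant is the product of the diagonal entries:
det = (-11) · (8) · (-1) · (12) = 1056

1056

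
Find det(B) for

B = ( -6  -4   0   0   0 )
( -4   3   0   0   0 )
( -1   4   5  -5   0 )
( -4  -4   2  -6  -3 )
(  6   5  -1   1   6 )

4080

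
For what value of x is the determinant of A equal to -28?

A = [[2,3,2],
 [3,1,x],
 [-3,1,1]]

x = 3

Expanding along the column containing x, det(A) is linear in x: det(A) = (-11)·x + (5).
Set (-11)·x + (5) = -28  ⇒  (-11)·x = -33  ⇒  x = 3.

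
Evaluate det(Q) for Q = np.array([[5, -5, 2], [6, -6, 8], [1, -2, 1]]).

28

Expand along row 1:
  + 5 · |-6 8; -2 1| = 5·(-6 − (-16)) = 50
  − (-5) · |6 8; 1 1| = −(-5)·(6 − 8) = -10
  + 2 · |6 -6; 1 -2| = 2·(-12 − (-6)) = -12
Sum: (50) + (-10) + (-12) = 28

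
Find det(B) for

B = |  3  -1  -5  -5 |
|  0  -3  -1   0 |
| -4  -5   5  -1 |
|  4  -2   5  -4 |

Expand along row 2 (it has 2 zeros):
  + (-3) · M_22   where M_22 = det([3 -5 -5; -4 5 -1; 4 5 -4]) = 255
  − (-1) · M_23   where M_23 = det([3 -1 -5; -4 -5 -1; 4 -2 -4]) = -66
det = (+1)·(-3)·(255) + (-1)·(-1)·(-66) = -831

-831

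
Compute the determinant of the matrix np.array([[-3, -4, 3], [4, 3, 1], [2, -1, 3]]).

-20

Expand along column 1:
  + (-3) · |3 1; -1 3| = (-3)·(9 − (-1)) = -30
  − 4 · |-4 3; -1 3| = −4·(-12 − (-3)) = 36
  + 2 · |-4 3; 3 1| = 2·(-4 − 9) = -26
Sum: (-30) + (36) + (-26) = -20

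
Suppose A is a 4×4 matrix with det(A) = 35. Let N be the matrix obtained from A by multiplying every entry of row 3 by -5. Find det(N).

Scaling one row by -5 multiplies the determinant by -5.
det(N) = (-5)·(35) = -175

The determinant is -175.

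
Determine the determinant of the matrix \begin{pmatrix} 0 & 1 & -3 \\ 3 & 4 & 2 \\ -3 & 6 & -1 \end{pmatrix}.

Expand along column 1:
  − 3 · |1 -3; 6 -1| = −3·(-1 − (-18)) = -51
  + (-3) · |1 -3; 4 2| = (-3)·(2 − (-12)) = -42
Sum: (-51) + (-42) = -93

-93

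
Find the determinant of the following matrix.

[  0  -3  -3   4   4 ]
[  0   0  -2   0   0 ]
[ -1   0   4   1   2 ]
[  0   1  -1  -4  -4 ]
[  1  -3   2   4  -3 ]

-96

Expand along row 2 (it has 4 zeros):
  − (-2) · M_23   where M_23 = det([0 -3 4 4; -1 0 1 2; 0 1 -4 -4; 1 -3 4 -3]) = -48
det = (-1)·(-2)·(-48) = -96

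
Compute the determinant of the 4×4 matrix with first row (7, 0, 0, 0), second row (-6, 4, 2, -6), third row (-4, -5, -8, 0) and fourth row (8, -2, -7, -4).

-182

Expand along row 1 (it has 3 zeros):
  + (7) · M_11   where M_11 = det([4 2 -6; -5 -8 0; -2 -7 -4]) = -26
det = (+1)·(7)·(-26) = -182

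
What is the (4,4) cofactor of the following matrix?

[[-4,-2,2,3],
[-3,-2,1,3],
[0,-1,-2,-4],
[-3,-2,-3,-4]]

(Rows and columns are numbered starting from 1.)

-2

Delete row 4 and column 4; the remaining 3×3 submatrix is [-4 -2 2; -3 -2 1; 0 -1 -2].
Its determinant is -2.
The cofactor carries sign (−1)^(4+4) = +1, so C_{4,4} = +(-2) = -2.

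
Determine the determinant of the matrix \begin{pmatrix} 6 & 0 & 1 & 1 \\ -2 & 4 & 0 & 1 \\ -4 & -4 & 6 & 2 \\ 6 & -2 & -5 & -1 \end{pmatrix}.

The determinant is 336.

Expand along row 1 (it has 1 zero):
  + (6) · M_11   where M_11 = det([4 0 1; -4 6 2; -2 -5 -1]) = 48
  + (1) · M_13   where M_13 = det([-2 4 1; -4 -4 2; 6 -2 -1]) = 48
  − (1) · M_14   where M_14 = det([-2 4 0; -4 -4 6; 6 -2 -5]) = 0
det = (+1)·(6)·(48) + (+1)·(1)·(48) + (-1)·(1)·(0) = 336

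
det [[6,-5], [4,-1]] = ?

14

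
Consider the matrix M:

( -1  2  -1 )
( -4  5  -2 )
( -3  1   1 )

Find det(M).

2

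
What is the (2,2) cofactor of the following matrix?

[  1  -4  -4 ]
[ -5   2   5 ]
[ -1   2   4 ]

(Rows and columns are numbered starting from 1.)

0

Delete row 2 and column 2; the remaining 2×2 submatrix is [1 -4; -1 4].
Its determinant is 1·4 − (-4)·(-1) = 0.
The cofactor carries sign (−1)^(2+2) = +1, so C_{2,2} = +(0) = 0.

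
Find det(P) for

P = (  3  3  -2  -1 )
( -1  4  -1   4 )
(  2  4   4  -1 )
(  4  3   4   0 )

357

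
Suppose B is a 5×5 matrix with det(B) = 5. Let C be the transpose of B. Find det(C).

5

det(Bᵀ) = det(B).
det(C) = (1)·(5) = 5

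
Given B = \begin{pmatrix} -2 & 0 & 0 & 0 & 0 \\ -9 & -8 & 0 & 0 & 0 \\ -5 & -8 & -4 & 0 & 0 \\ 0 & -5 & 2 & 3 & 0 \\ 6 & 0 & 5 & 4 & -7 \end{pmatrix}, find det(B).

det(B) = 1344

B is lower triangular, so det(B) is the product of the diagonal entries:
det = (-2) · (-8) · (-4) · (3) · (-7) = 1344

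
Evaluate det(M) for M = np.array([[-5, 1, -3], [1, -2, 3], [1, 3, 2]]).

Expand along column 1:
  + (-5) · |-2 3; 3 2| = (-5)·(-4 − 9) = 65
  − 1 · |1 -3; 3 2| = −1·(2 − (-9)) = -11
  + 1 · |1 -3; -2 3| = 1·(3 − 6) = -3
Sum: (65) + (-11) + (-3) = 51

|M| = 51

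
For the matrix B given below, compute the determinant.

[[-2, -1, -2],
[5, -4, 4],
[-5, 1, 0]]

Expand along column 3:
  + (-2) · |5 -4; -5 1| = (-2)·(5 − 20) = 30
  − 4 · |-2 -1; -5 1| = −4·(-2 − 5) = 28
Sum: (30) + (28) = 58

58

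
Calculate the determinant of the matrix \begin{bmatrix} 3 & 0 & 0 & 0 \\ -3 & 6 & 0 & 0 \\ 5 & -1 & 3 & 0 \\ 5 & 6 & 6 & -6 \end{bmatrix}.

-324

The matrix is lower triangular, so the determinant is the product of the diagonal entries:
det = (3) · (6) · (3) · (-6) = -324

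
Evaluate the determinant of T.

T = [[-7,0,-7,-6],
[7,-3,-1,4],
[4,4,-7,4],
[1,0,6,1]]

The determinant is 155.

Expand along column 2 (it has 2 zeros):
  + (-3) · M_22   where M_22 = det([-7 -7 -6; 4 -7 4; 1 6 1]) = 31
  − (4) · M_32   where M_32 = det([-7 -7 -6; 7 -1 4; 1 6 1]) = -62
det = (+1)·(-3)·(31) + (-1)·(4)·(-62) = 155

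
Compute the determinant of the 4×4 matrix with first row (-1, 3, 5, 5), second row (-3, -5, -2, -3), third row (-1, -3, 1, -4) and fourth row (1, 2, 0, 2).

7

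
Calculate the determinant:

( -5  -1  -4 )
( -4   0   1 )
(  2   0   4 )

The determinant is -18.

Expand along column 2:
  − (-1) · |-4 1; 2 4| = −(-1)·(-16 − 2) = -18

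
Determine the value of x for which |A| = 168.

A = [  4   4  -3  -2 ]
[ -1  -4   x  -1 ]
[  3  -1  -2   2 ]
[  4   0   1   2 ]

Expanding along the column containing x, det(A) is linear in x: det(A) = (8)·x + (240).
Set (8)·x + (240) = 168  ⇒  (8)·x = -72  ⇒  x = -9.

-9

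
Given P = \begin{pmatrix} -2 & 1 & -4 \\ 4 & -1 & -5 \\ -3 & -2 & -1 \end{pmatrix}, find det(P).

The determinant is 81.

Expand along column 1:
  + (-2) · |-1 -5; -2 -1| = (-2)·(1 − 10) = 18
  − 4 · |1 -4; -2 -1| = −4·(-1 − 8) = 36
  + (-3) · |1 -4; -1 -5| = (-3)·(-5 − 4) = 27
Sum: (18) + (36) + (27) = 81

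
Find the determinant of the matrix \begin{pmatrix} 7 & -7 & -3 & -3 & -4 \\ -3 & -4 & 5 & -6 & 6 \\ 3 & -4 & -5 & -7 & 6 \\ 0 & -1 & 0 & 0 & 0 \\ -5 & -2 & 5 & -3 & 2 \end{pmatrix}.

The determinant is -1260.

Expand along row 4 (it has 4 zeros):
  + (-1) · M_42   where M_42 = det([7 -3 -3 -4; -3 5 -6 6; 3 -5 -7 6; -5 5 -3 2]) = 1260
det = (+1)·(-1)·(1260) = -1260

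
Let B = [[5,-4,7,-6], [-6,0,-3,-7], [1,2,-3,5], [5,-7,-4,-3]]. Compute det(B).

Expand along row 2 (it has 1 zero):
  − (-6) · M_21   where M_21 = det([-4 7 -6; 2 -3 5; -7 -4 -3]) = -145
  − (-3) · M_23   where M_23 = det([5 -4 -6; 1 2 5; 5 -7 -3]) = 135
  + (-7) · M_24   where M_24 = det([5 -4 7; 1 2 -3; 5 -7 -4]) = -220
det = (-1)·(-6)·(-145) + (-1)·(-3)·(135) + (+1)·(-7)·(-220) = 1075

det(B) = 1075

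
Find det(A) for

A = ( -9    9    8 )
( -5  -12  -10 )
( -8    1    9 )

1199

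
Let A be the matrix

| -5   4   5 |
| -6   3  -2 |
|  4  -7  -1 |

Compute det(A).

Expand along row 1:
  + (-5) · |3 -2; -7 -1| = (-5)·(-3 − 14) = 85
  − 4 · |-6 -2; 4 -1| = −4·(6 − (-8)) = -56
  + 5 · |-6 3; 4 -7| = 5·(42 − 12) = 150
Sum: (85) + (-56) + (150) = 179

179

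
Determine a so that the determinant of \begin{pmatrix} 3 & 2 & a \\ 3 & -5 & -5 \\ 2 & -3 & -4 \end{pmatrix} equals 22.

3

Expanding along the row containing a, det(A) is linear in a: det(A) = (1)·a + (19).
Set (1)·a + (19) = 22  ⇒  (1)·a = 3  ⇒  a = 3.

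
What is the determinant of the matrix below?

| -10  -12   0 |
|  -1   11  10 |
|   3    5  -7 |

Expand along column 3:
  − 10 · |-10 -12; 3 5| = −10·(-50 − (-36)) = 140
  + (-7) · |-10 -12; -1 11| = (-7)·(-110 − 12) = 854
Sum: (140) + (854) = 994

994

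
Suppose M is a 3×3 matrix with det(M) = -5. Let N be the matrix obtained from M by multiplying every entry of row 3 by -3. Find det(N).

15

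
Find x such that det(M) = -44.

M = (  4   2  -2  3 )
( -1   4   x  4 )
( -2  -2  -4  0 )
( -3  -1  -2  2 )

x = 7

Expanding along the row containing x, det(M) is linear in x: det(M) = (20)·x + (-184).
Set (20)·x + (-184) = -44  ⇒  (20)·x = 140  ⇒  x = 7.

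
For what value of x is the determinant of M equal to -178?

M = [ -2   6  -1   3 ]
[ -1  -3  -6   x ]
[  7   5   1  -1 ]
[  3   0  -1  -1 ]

Expanding along the row containing x, det(M) is linear in x: det(M) = (85)·x + (-8).
Set (85)·x + (-8) = -178  ⇒  (85)·x = -170  ⇒  x = -2.

-2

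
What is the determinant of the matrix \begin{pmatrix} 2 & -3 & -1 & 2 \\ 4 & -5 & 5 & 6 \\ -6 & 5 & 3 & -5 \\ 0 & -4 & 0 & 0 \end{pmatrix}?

-56

Expand along row 4 (it has 3 zeros):
  + (-4) · M_42   where M_42 = det([2 -1 2; 4 5 6; -6 3 -5]) = 14
det = (+1)·(-4)·(14) = -56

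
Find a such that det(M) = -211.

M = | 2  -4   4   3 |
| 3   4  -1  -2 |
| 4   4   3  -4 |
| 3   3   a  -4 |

Expanding along the row containing a, det(M) is linear in a: det(M) = (44)·a + (-167).
Set (44)·a + (-167) = -211  ⇒  (44)·a = -44  ⇒  a = -1.

-1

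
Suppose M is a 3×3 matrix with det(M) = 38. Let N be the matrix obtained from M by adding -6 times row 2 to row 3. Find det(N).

det(N) = 38

Adding a multiple of one row to another leaves the determinant unchanged.
det(N) = (1)·(38) = 38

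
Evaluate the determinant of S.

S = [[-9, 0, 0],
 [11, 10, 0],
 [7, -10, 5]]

|S| = -450

S is lower triangular, so det(S) is the product of the diagonal entries:
det = (-9) · (10) · (5) = -450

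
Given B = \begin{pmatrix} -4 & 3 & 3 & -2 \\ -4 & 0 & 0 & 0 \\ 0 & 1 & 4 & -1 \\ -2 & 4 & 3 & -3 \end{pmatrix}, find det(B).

Expand along row 2 (it has 3 zeros):
  − (-4) · M_21   where M_21 = det([3 3 -2; 1 4 -1; 4 3 -3]) = -4
det = (-1)·(-4)·(-4) = -16

|B| = -16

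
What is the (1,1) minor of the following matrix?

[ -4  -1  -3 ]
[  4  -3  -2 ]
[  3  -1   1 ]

Delete row 1 and column 1; the remaining 2×2 submatrix is [-3 -2; -1 1].
Its determinant is (-3)·1 − (-2)·(-1) = -5.

The minor is -5.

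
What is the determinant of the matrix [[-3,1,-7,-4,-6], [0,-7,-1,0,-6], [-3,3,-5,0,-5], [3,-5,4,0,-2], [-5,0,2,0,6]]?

Expand along column 4 (it has 4 zeros):
  − (-4) · M_14   where M_14 = det([0 -7 -1 -6; -3 3 -5 -5; 3 -5 4 -2; -5 0 2 6]) = -947
det = (-1)·(-4)·(-947) = -3788

-3788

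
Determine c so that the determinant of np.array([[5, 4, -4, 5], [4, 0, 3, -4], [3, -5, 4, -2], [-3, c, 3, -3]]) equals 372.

0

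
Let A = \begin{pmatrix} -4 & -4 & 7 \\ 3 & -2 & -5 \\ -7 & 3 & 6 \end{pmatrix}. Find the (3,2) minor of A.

Delete row 3 and column 2; the remaining 2×2 submatrix is [-4 7; 3 -5].
Its determinant is (-4)·(-5) − 7·3 = -1.

-1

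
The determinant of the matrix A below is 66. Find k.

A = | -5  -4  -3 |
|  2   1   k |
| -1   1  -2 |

9

Expanding along the column containing k, det(A) is linear in k: det(A) = (9)·k + (-15).
Set (9)·k + (-15) = 66  ⇒  (9)·k = 81  ⇒  k = 9.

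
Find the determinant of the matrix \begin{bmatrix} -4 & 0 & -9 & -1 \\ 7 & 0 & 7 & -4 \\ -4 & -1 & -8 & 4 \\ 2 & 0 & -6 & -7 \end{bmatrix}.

Expand along column 2 (it has 3 zeros):
  − (-1) · M_32   where M_32 = det([-4 -9 -1; 7 7 -4; 2 -6 -7]) = -21
det = (-1)·(-1)·(-21) = -21

-21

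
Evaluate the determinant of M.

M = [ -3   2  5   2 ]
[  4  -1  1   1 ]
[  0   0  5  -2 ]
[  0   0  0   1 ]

M is block upper-triangular with a 2×2 block and a 2×2 block on the diagonal, so its determinant equals the product of the determinants of the diagonal blocks.
det of the 2×2 block = -5
det of the 2×2 block = 5
det = (-5)·(5) = -25

-25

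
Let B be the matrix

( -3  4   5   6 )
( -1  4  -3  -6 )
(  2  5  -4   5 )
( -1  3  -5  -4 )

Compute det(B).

The determinant is -858.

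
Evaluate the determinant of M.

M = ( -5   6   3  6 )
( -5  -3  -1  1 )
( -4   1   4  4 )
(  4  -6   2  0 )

Expand along row 4 (it has 1 zero):
  − (4) · M_41   where M_41 = det([6 3 6; -3 -1 1; 1 4 4]) = -75
  + (-6) · M_42   where M_42 = det([-5 3 6; -5 -1 1; -4 4 4]) = -56
  − (2) · M_43   where M_43 = det([-5 6 6; -5 -3 1; -4 1 4]) = 59
det = (-1)·(4)·(-75) + (+1)·(-6)·(-56) + (-1)·(2)·(59) = 518

The determinant is 518.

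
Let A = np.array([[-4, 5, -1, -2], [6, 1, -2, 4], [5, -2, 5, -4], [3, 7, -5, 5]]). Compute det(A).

det(A) = -103

Expand along row 1:
  + (-4) · M_11   where M_11 = det([1 -2 4; -2 5 -4; 7 -5 5]) = -59
  − (5) · M_12   where M_12 = det([6 -2 4; 5 5 -4; 3 -5 5]) = -56
  + (-1) · M_13   where M_13 = det([6 1 4; 5 -2 -4; 3 7 5]) = 235
  − (-2) · M_14   where M_14 = det([6 1 -2; 5 -2 5; 3 7 -5]) = -192
det = (+1)·(-4)·(-59) + (-1)·(5)·(-56) + (+1)·(-1)·(235) + (-1)·(-2)·(-192) = -103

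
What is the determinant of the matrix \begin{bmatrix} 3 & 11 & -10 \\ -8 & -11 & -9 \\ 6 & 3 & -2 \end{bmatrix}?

Expand along row 1:
  + 3 · |-11 -9; 3 -2| = 3·(22 − (-27)) = 147
  − 11 · |-8 -9; 6 -2| = −11·(16 − (-54)) = -770
  + (-10) · |-8 -11; 6 3| = (-10)·(-24 − (-66)) = -420
Sum: (147) + (-770) + (-420) = -1043

-1043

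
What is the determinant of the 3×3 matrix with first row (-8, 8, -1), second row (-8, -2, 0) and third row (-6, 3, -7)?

Expand along column 3:
  + (-1) · |-8 -2; -6 3| = (-1)·(-24 − 12) = 36
  + (-7) · |-8 8; -8 -2| = (-7)·(16 − (-64)) = -560
Sum: (36) + (-560) = -524

-524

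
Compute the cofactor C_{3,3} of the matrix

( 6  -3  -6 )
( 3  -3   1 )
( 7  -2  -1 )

-9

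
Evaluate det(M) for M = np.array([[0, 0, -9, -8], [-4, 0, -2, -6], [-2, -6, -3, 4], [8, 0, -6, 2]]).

Expand along column 2 (it has 3 zeros):
  − (-6) · M_32   where M_32 = det([0 -9 -8; -4 -2 -6; 8 -6 2]) = 40
det = (-1)·(-6)·(40) = 240

|M| = 240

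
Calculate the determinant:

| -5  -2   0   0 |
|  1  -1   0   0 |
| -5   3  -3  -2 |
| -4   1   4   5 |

-49

The matrix is block lower-triangular with a 2×2 block and a 2×2 block on the diagonal, so its determinant equals the product of the determinants of the diagonal blocks.
det of the 2×2 block = 7
det of the 2×2 block = -7
det = (7)·(-7) = -49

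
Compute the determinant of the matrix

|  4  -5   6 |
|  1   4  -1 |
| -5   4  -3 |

Expand along column 1:
  + 4 · |4 -1; 4 -3| = 4·(-12 − (-4)) = -32
  − 1 · |-5 6; 4 -3| = −1·(15 − 24) = 9
  + (-5) · |-5 6; 4 -1| = (-5)·(5 − 24) = 95
Sum: (-32) + (9) + (95) = 72

72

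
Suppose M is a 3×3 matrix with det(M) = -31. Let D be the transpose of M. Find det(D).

|D| = -31

det(Mᵀ) = det(M).
det(D) = (1)·(-31) = -31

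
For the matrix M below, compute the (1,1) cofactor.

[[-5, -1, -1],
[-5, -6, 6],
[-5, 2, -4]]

Delete row 1 and column 1; the remaining 2×2 submatrix is [-6 6; 2 -4].
Its determinant is (-6)·(-4) − 6·2 = 12.
The cofactor carries sign (−1)^(1+1) = +1, so C_{1,1} = +(12) = 12.

12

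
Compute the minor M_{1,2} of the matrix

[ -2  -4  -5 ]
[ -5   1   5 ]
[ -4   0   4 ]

0

Delete row 1 and column 2; the remaining 2×2 submatrix is [-5 5; -4 4].
Its determinant is (-5)·4 − 5·(-4) = 0.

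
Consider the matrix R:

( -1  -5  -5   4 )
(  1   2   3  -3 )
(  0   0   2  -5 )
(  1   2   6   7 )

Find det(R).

Expand along row 3 (it has 2 zeros):
  + (2) · M_33   where M_33 = det([-1 -5 4; 1 2 -3; 1 2 7]) = 30
  − (-5) · M_34   where M_34 = det([-1 -5 -5; 1 2 3; 1 2 6]) = 9
det = (+1)·(2)·(30) + (-1)·(-5)·(9) = 105

|R| = 105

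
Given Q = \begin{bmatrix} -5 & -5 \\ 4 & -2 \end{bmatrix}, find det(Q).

The determinant is 30.

det(Q) = (-5)·(-2) − (-5)·4 = 10 − (-20) = 30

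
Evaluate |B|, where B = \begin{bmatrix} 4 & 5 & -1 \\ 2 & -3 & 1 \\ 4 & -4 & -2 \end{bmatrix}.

76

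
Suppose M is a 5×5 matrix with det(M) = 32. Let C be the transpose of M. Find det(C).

det(Mᵀ) = det(M).
det(C) = (1)·(32) = 32

32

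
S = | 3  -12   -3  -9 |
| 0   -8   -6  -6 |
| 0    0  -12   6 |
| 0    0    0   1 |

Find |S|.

288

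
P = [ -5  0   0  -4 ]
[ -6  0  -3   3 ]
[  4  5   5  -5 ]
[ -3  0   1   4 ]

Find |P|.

|P| = -675

Expand along column 2 (it has 3 zeros):
  − (5) · M_32   where M_32 = det([-5 0 -4; -6 -3 3; -3 1 4]) = 135
det = (-1)·(5)·(135) = -675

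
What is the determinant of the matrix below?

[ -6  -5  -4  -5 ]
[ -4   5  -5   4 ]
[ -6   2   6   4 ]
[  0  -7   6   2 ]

Expand along row 4 (it has 1 zero):
  + (-7) · M_42   where M_42 = det([-6 -4 -5; -4 -5 4; -6 6 4]) = 566
  − (6) · M_43   where M_43 = det([-6 -5 -5; -4 5 4; -6 2 4]) = -142
  + (2) · M_44   where M_44 = det([-6 -5 -4; -4 5 -5; -6 2 6]) = -598
det = (+1)·(-7)·(566) + (-1)·(6)·(-142) + (+1)·(2)·(-598) = -4306

The determinant is -4306.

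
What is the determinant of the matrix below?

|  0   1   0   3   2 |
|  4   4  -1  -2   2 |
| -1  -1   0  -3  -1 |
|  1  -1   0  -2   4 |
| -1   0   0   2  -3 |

Expand along column 3 (it has 4 zeros):
  − (-1) · M_23   where M_23 = det([0 1 3 2; -1 -1 -3 -1; 1 -1 -2 4; -1 0 2 -3]) = -18
det = (-1)·(-1)·(-18) = -18

-18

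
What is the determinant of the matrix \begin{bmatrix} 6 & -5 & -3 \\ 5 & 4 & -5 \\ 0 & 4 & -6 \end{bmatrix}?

Expand along row 3:
  − 4 · |6 -3; 5 -5| = −4·(-30 − (-15)) = 60
  + (-6) · |6 -5; 5 4| = (-6)·(24 − (-25)) = -294
Sum: (60) + (-294) = -234

-234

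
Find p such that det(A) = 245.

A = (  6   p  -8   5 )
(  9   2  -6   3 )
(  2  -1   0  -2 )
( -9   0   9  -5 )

Expanding along the row containing p, det(A) is linear in p: det(A) = (-48)·p + (-43).
Set (-48)·p + (-43) = 245  ⇒  (-48)·p = 288  ⇒  p = -6.

p = -6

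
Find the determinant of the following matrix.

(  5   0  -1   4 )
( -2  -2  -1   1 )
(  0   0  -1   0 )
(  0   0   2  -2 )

The matrix is block upper-triangular with a 2×2 block and a 2×2 block on the diagonal, so its determinant equals the product of the determinants of the diagonal blocks.
det of the 2×2 block = -10
det of the 2×2 block = 2
det = (-10)·(2) = -20

-20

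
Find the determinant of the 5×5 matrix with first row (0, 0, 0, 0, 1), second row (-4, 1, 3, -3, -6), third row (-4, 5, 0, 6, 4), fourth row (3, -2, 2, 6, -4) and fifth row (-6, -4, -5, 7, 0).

Expand along row 1 (it has 4 zeros):
  + (1) · M_15   where M_15 = det([-4 1 3 -3; -4 5 0 6; 3 -2 2 6; -6 -4 -5 7]) = -2696
det = (+1)·(1)·(-2696) = -2696

The determinant is -2696.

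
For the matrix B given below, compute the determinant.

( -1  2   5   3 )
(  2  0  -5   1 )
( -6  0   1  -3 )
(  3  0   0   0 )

The determinant is -84.

Expand along row 4 (it has 3 zeros):
  − (3) · M_41   where M_41 = det([2 5 3; 0 -5 1; 0 1 -3]) = 28
det = (-1)·(3)·(28) = -84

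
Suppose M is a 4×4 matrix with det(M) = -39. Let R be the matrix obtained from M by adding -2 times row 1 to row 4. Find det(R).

-39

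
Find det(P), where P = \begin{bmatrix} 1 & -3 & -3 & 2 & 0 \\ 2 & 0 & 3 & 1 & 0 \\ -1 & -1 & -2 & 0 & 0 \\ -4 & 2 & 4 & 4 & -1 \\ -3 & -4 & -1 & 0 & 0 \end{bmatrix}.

-3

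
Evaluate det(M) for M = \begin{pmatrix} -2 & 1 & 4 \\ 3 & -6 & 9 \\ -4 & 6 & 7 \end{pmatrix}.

Expand along row 1:
  + (-2) · |-6 9; 6 7| = (-2)·(-42 − 54) = 192
  − 1 · |3 9; -4 7| = −1·(21 − (-36)) = -57
  + 4 · |3 -6; -4 6| = 4·(18 − 24) = -24
Sum: (192) + (-57) + (-24) = 111

111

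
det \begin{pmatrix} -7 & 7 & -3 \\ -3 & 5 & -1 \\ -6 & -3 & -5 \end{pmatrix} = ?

Expand along column 1:
  + (-7) · |5 -1; -3 -5| = (-7)·(-25 − 3) = 196
  − (-3) · |7 -3; -3 -5| = −(-3)·(-35 − 9) = -132
  + (-6) · |7 -3; 5 -1| = (-6)·(-7 − (-15)) = -48
Sum: (196) + (-132) + (-48) = 16

16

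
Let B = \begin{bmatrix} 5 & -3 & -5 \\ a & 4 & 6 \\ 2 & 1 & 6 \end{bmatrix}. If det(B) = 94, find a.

Expanding along the column containing a, det(B) is linear in a: det(B) = (13)·a + (94).
Set (13)·a + (94) = 94  ⇒  (13)·a = 0  ⇒  a = 0.

0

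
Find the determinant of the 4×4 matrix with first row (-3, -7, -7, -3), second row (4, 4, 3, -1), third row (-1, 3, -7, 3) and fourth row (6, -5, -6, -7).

The determinant is -806.

Expand along row 1:
  + (-3) · M_11   where M_11 = det([4 3 -1; 3 -7 3; -5 -6 -7]) = 339
  − (-7) · M_12   where M_12 = det([4 3 -1; -1 -7 3; 6 -6 -7]) = 253
  + (-7) · M_13   where M_13 = det([4 4 -1; -1 3 3; 6 -5 -7]) = 33
  − (-3) · M_14   where M_14 = det([4 4 3; -1 3 -7; 6 -5 -6]) = -443
det = (+1)·(-3)·(339) + (-1)·(-7)·(253) + (+1)·(-7)·(33) + (-1)·(-3)·(-443) = -806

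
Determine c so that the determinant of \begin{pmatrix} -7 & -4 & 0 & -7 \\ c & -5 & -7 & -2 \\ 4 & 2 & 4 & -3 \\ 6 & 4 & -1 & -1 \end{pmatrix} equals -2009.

Expanding along the column containing c, det(A) is linear in c: det(A) = (-154)·c + (-1547).
Set (-154)·c + (-1547) = -2009  ⇒  (-154)·c = -462  ⇒  c = 3.

c = 3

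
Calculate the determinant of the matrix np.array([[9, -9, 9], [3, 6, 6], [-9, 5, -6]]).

Expand along column 1:
  + 9 · |6 6; 5 -6| = 9·(-36 − 30) = -594
  − 3 · |-9 9; 5 -6| = −3·(54 − 45) = -27
  + (-9) · |-9 9; 6 6| = (-9)·(-54 − 54) = 972
Sum: (-594) + (-27) + (972) = 351

The determinant is 351.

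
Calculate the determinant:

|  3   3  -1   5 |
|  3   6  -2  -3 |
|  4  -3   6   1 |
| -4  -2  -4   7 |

-167

Expand along row 1:
  + (3) · M_11   where M_11 = det([6 -2 -3; -3 6 1; -2 -4 7]) = 166
  − (3) · M_12   where M_12 = det([3 -2 -3; 4 6 1; -4 -4 7]) = 178
  + (-1) · M_13   where M_13 = det([3 6 -3; 4 -3 1; -4 -2 7]) = -189
  − (5) · M_14   where M_14 = det([3 6 -2; 4 -3 6; -4 -2 -4]) = 64
det = (+1)·(3)·(166) + (-1)·(3)·(178) + (+1)·(-1)·(-189) + (-1)·(5)·(64) = -167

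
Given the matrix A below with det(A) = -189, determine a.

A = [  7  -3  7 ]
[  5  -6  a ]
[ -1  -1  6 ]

5

Expanding along the column containing a, det(A) is linear in a: det(A) = (10)·a + (-239).
Set (10)·a + (-239) = -189  ⇒  (10)·a = 50  ⇒  a = 5.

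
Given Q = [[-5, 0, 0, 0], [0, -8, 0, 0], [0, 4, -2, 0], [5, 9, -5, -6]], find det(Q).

The determinant is 480.

Q is lower triangular, so det(Q) is the product of the diagonal entries:
det = (-5) · (-8) · (-2) · (-6) = 480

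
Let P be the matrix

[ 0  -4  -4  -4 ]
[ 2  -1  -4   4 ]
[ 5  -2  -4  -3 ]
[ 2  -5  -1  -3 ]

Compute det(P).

The determinant is 624.

Expand along row 1 (it has 1 zero):
  − (-4) · M_12   where M_12 = det([2 -4 4; 5 -4 -3; 2 -1 -3]) = -6
  + (-4) · M_13   where M_13 = det([2 -1 4; 5 -2 -3; 2 -5 -3]) = -111
  − (-4) · M_14   where M_14 = det([2 -1 -4; 5 -2 -4; 2 -5 -1]) = 51
det = (-1)·(-4)·(-6) + (+1)·(-4)·(-111) + (-1)·(-4)·(51) = 624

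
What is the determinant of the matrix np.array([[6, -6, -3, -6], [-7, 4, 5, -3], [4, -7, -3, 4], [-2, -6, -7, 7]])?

-2463

Expand along row 1:
  + (6) · M_11   where M_11 = det([4 5 -3; -7 -3 4; -6 -7 7]) = 60
  − (-6) · M_12   where M_12 = det([-7 5 -3; 4 -3 4; -2 -7 7]) = -127
  + (-3) · M_13   where M_13 = det([-7 4 -3; 4 -7 4; -2 -6 7]) = 145
  − (-6) · M_14   where M_14 = det([-7 4 5; 4 -7 -3; -2 -6 -7]) = -271
det = (+1)·(6)·(60) + (-1)·(-6)·(-127) + (+1)·(-3)·(145) + (-1)·(-6)·(-271) = -2463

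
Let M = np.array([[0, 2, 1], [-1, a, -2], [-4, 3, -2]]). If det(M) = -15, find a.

a = -6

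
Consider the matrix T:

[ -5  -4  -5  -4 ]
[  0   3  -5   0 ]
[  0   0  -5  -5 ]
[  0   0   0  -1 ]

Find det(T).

-75

T is upper triangular, so det(T) is the product of the diagonal entries:
det = (-5) · (3) · (-5) · (-1) = -75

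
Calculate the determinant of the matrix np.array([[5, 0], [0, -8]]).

The determinant is -40.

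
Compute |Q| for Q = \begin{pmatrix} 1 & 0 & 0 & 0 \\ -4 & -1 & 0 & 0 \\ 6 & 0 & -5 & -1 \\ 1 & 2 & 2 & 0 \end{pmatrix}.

|Q| = -2

Q is block lower-triangular with a 2×2 block and a 2×2 block on the diagonal, so its determinant equals the product of the determinants of the diagonal blocks.
det of the 2×2 block = -1
det of the 2×2 block = 2
det = (-1)·(2) = -2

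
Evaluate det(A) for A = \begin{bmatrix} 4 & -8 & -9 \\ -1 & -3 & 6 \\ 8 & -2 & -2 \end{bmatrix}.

|A| = -530

Expand along row 1:
  + 4 · |-3 6; -2 -2| = 4·(6 − (-12)) = 72
  − (-8) · |-1 6; 8 -2| = −(-8)·(2 − 48) = -368
  + (-9) · |-1 -3; 8 -2| = (-9)·(2 − (-24)) = -234
Sum: (72) + (-368) + (-234) = -530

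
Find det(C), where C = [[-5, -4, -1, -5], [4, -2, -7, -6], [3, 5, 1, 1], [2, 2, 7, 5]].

Expand along row 1:
  + (-5) · M_11   where M_11 = det([-2 -7 -6; 5 1 1; 2 7 5]) = -33
  − (-4) · M_12   where M_12 = det([4 -7 -6; 3 1 1; 2 7 5]) = -31
  + (-1) · M_13   where M_13 = det([4 -2 -6; 3 5 1; 2 2 5]) = 142
  − (-5) · M_14   where M_14 = det([4 -2 -7; 3 5 1; 2 2 7]) = 198
det = (+1)·(-5)·(-33) + (-1)·(-4)·(-31) + (+1)·(-1)·(142) + (-1)·(-5)·(198) = 889

The determinant is 889.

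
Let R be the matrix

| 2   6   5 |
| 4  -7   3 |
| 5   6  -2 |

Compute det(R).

|R| = 425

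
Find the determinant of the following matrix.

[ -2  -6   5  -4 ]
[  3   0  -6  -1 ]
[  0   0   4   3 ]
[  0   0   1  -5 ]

The matrix is block upper-triangular with a 2×2 block and a 2×2 block on the diagonal, so its determinant equals the product of the determinants of the diagonal blocks.
det of the 2×2 block = 18
det of the 2×2 block = -23
det = (18)·(-23) = -414

The determinant is -414.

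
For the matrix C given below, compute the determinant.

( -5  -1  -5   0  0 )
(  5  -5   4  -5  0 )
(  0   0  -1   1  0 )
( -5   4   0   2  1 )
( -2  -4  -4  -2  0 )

det(C) = -12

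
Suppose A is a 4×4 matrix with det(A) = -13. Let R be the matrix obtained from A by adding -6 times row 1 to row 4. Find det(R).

Adding a multiple of one row to another leaves the determinant unchanged.
det(R) = (1)·(-13) = -13

-13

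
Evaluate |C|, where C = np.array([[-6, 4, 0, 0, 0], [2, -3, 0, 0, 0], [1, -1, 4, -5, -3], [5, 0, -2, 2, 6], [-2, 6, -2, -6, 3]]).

1500

C is block lower-triangular with a 2×2 block and a 3×3 block on the diagonal, so its determinant equals the product of the determinants of the diagonal blocks.
det of the 2×2 block = 10
det of the 3×3 block = 150
det = (10)·(150) = 1500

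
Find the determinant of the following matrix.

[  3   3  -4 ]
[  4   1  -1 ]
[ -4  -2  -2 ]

Expand along row 1:
  + 3 · |1 -1; -2 -2| = 3·(-2 − 2) = -12
  − 3 · |4 -1; -4 -2| = −3·(-8 − 4) = 36
  + (-4) · |4 1; -4 -2| = (-4)·(-8 − (-4)) = 16
Sum: (-12) + (36) + (16) = 40

The determinant is 40.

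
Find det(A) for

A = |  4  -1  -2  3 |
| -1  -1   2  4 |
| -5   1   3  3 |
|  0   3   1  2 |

|A| = 120

Expand along row 4 (it has 1 zero):
  + (3) · M_42   where M_42 = det([4 -2 3; -1 2 4; -5 3 3]) = 31
  − (1) · M_43   where M_43 = det([4 -1 3; -1 -1 4; -5 1 3]) = -29
  + (2) · M_44   where M_44 = det([4 -1 -2; -1 -1 2; -5 1 3]) = -1
det = (+1)·(3)·(31) + (-1)·(1)·(-29) + (+1)·(2)·(-1) = 120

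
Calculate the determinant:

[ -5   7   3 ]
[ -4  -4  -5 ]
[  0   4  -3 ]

-292

Expand along column 1:
  + (-5) · |-4 -5; 4 -3| = (-5)·(12 − (-20)) = -160
  − (-4) · |7 3; 4 -3| = −(-4)·(-21 − 12) = -132
Sum: (-160) + (-132) = -292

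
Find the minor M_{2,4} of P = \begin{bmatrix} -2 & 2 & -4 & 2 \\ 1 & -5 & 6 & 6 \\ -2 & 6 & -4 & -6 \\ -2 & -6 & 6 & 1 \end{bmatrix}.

Delete row 2 and column 4; the remaining 3×3 submatrix is [-2 2 -4; -2 6 -4; -2 -6 6].
Its determinant is -80.

The minor is -80.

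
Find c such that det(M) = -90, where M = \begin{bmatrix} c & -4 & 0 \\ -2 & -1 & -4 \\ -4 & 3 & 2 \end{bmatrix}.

c = -1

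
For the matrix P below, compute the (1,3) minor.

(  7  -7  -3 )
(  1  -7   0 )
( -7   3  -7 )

Delete row 1 and column 3; the remaining 2×2 submatrix is [1 -7; -7 3].
Its determinant is 1·3 − (-7)·(-7) = -46.

-46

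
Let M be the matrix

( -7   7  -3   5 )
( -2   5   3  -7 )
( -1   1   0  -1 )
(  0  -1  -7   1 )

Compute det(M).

222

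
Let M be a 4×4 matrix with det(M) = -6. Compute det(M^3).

-216

det(M^3) = (det M)^3 = (-6)^3 = -216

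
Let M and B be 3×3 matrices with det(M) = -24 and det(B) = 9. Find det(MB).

det(MB) = det(M)·det(B) = (-24)·(9) = -216

-216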